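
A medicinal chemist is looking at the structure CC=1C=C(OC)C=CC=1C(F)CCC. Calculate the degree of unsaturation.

Molecular formula: C12H17FO.
DoU = (2C + 2 + N − H − X) / 2, where X is the halogen count and O/S are ignored.
    = (2·12 + 2 + 0 − 17 − 1) / 2 = 8 / 2 = 4.

4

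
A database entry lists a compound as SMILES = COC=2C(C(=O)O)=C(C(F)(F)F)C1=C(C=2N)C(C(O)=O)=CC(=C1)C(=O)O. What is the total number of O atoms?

7

Scan the SMILES for O atoms (remember two-letter symbols like Cl and Br are single atoms).
Oxygen count: 7.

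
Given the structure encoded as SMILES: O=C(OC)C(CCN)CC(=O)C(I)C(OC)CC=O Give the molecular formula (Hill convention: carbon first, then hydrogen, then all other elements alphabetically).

C12H20INO5

Walk through each heavy atom and fill implicit hydrogens from standard valence (C 4, N 3, O 2, S 2, halogen 1):
  atom 1: O, bond orders sum to 2 (valence 2) → 0 H
  atom 2: C, bond orders sum to 4 (valence 4) → 0 H
  atom 3: O, bond orders sum to 2 (valence 2) → 0 H
  atom 4: C, bond orders sum to 1 (valence 4) → 3 H
  atom 5: C, bond orders sum to 3 (valence 4) → 1 H
  atom 6: C, bond orders sum to 2 (valence 4) → 2 H
  atom 7: C, bond orders sum to 2 (valence 4) → 2 H
  atom 8: N, bond orders sum to 1 (valence 3) → 2 H
  atom 9: C, bond orders sum to 2 (valence 4) → 2 H
  atom 10: C, bond orders sum to 4 (valence 4) → 0 H
  atom 11: O, bond orders sum to 2 (valence 2) → 0 H
  atom 12: C, bond orders sum to 3 (valence 4) → 1 H
  atom 13: I (halogen, monovalent) → 0 H
  atom 14: C, bond orders sum to 3 (valence 4) → 1 H
  atom 15: O, bond orders sum to 2 (valence 2) → 0 H
  atom 16: C, bond orders sum to 1 (valence 4) → 3 H
  atom 17: C, bond orders sum to 2 (valence 4) → 2 H
  atom 18: C, bond orders sum to 3 (valence 4) → 1 H
  atom 19: O, bond orders sum to 2 (valence 2) → 0 H
Totals → C:12, H:20, I:1, N:1, O:5.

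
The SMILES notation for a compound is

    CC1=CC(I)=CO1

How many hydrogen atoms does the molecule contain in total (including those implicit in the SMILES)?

Walk through each heavy atom and fill implicit hydrogens from standard valence (C 4, N 3, O 2, S 2, halogen 1):
  atom 1: C, bond orders sum to 1 (valence 4) → 3 H
  atom 2: C, bond orders sum to 4 (valence 4) → 0 H
  atom 3: C, bond orders sum to 3 (valence 4) → 1 H
  atom 4: C, bond orders sum to 4 (valence 4) → 0 H
  atom 5: I (halogen, monovalent) → 0 H
  atom 6: C, bond orders sum to 3 (valence 4) → 1 H
  atom 7: O, bond orders sum to 2 (valence 2) → 0 H
Total hydrogens: 5.

5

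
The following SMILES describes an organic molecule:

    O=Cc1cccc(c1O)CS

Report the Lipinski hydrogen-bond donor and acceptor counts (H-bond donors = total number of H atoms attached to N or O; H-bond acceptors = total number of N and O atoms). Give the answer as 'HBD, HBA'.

1, 2

Donors: find every N or O and count the H atoms it carries.
  atom 1 (O): bond orders sum to 2 → 0 H
  atom 9 (O): bond orders sum to 1 → 1 H
Lipinski HBD = 1.
Acceptors: N atoms = 0, O atoms = 2 → HBA = 2.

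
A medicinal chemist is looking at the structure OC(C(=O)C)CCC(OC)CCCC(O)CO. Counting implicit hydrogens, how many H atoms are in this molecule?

24

Walk through each heavy atom and fill implicit hydrogens from standard valence (C 4, N 3, O 2, S 2, halogen 1):
  atom 1: O, bond orders sum to 1 (valence 2) → 1 H
  atom 2: C, bond orders sum to 3 (valence 4) → 1 H
  atom 3: C, bond orders sum to 4 (valence 4) → 0 H
  atom 4: O, bond orders sum to 2 (valence 2) → 0 H
  atom 5: C, bond orders sum to 1 (valence 4) → 3 H
  atom 6: C, bond orders sum to 2 (valence 4) → 2 H
  atom 7: C, bond orders sum to 2 (valence 4) → 2 H
  atom 8: C, bond orders sum to 3 (valence 4) → 1 H
  atom 9: O, bond orders sum to 2 (valence 2) → 0 H
  atom 10: C, bond orders sum to 1 (valence 4) → 3 H
  atom 11: C, bond orders sum to 2 (valence 4) → 2 H
  atom 12: C, bond orders sum to 2 (valence 4) → 2 H
  atom 13: C, bond orders sum to 2 (valence 4) → 2 H
  atom 14: C, bond orders sum to 3 (valence 4) → 1 H
  atom 15: O, bond orders sum to 1 (valence 2) → 1 H
  atom 16: C, bond orders sum to 2 (valence 4) → 2 H
  atom 17: O, bond orders sum to 1 (valence 2) → 1 H
Total hydrogens: 24.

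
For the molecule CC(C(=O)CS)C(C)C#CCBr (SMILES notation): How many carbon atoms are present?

Count every carbon token in the SMILES (each C, including those in ring-closure positions and inside branches).
Carbon count: 9.

9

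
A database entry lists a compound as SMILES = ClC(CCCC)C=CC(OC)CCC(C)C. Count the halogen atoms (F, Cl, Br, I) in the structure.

1

Halogen atoms appear at heavy-atom position 1 (1×Cl).
Other groups present: 1 alkene, 1 ether.
Halogen count: 1.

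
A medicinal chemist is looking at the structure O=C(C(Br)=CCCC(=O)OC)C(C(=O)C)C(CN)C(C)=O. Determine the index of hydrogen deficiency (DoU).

Degree of unsaturation = (number of rings) + (number of π bonds).
Ring closures in the SMILES: 0.
π bonds: 5 double bonds (each 1 DoU) → 5 DoU from unsaturation.
Total DoU = 0 + 5 = 5.

5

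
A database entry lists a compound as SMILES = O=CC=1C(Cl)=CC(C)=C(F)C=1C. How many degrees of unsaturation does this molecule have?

Degree of unsaturation = (number of rings) + (number of π bonds).
Ring closures in the SMILES: 1.
π bonds: 4 double bonds (each 1 DoU) → 4 DoU from unsaturation.
Total DoU = 1 + 4 = 5.

5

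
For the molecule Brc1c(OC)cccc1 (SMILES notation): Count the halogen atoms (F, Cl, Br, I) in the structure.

1

Halogen atoms appear at heavy-atom position 1 (1×Br).
Other groups present: 1 ether.
Halogen count: 1.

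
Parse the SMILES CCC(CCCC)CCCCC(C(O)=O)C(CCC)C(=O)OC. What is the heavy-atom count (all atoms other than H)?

Every atom symbol written in the SMILES (organic subset) is one heavy atom; implicit H are not written.
Heavy atoms by element → C:19, O:4.
Total: 23.

23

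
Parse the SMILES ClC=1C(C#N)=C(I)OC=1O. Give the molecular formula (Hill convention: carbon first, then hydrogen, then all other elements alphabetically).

Walk through each heavy atom and fill implicit hydrogens from standard valence (C 4, N 3, O 2, S 2, halogen 1):
  atom 1: Cl (halogen, monovalent) → 0 H
  atom 2: C, bond orders sum to 4 (valence 4) → 0 H
  atom 3: C, bond orders sum to 4 (valence 4) → 0 H
  atom 4: C, bond orders sum to 4 (valence 4) → 0 H
  atom 5: N, bond orders sum to 3 (valence 3) → 0 H
  atom 6: C, bond orders sum to 4 (valence 4) → 0 H
  atom 7: I (halogen, monovalent) → 0 H
  atom 8: O, bond orders sum to 2 (valence 2) → 0 H
  atom 9: C, bond orders sum to 4 (valence 4) → 0 H
  atom 10: O, bond orders sum to 1 (valence 2) → 1 H
Totals → C:5, H:1, Cl:1, I:1, N:1, O:2.

C5HClINO2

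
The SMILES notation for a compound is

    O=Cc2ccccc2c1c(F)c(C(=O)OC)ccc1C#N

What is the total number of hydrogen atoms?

10

Walk through each heavy atom and fill implicit hydrogens from standard valence (C 4, N 3, O 2, S 2, halogen 1); for lowercase aromatic atoms, an aromatic c carries 1 H when it has two neighbours and 0 H with three, and aromatic n carries 0 H:
  atom 1: O, bond orders sum to 2 (valence 2) → 0 H
  atom 2: C, bond orders sum to 3 (valence 4) → 1 H
  atom 3: aromatic c, 3 neighbours → 0 H
  atom 4: aromatic c, 2 neighbours → 1 H
  atom 5: aromatic c, 2 neighbours → 1 H
  atom 6: aromatic c, 2 neighbours → 1 H
  atom 7: aromatic c, 2 neighbours → 1 H
  atom 8: aromatic c, 3 neighbours → 0 H
  atom 9: aromatic c, 3 neighbours → 0 H
  atom 10: aromatic c, 3 neighbours → 0 H
  atom 11: F (halogen, monovalent) → 0 H
  atom 12: aromatic c, 3 neighbours → 0 H
  atom 13: C, bond orders sum to 4 (valence 4) → 0 H
  atom 14: O, bond orders sum to 2 (valence 2) → 0 H
  atom 15: O, bond orders sum to 2 (valence 2) → 0 H
  atom 16: C, bond orders sum to 1 (valence 4) → 3 H
  atom 17: aromatic c, 2 neighbours → 1 H
  atom 18: aromatic c, 2 neighbours → 1 H
  atom 19: aromatic c, 3 neighbours → 0 H
  atom 20: C, bond orders sum to 4 (valence 4) → 0 H
  atom 21: N, bond orders sum to 3 (valence 3) → 0 H
Total hydrogens: 10.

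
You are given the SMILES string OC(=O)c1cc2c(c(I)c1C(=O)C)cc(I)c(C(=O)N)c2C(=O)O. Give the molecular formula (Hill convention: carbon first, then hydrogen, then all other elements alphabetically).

C15H9I2NO6

Walk through each heavy atom and fill implicit hydrogens from standard valence (C 4, N 3, O 2, S 2, halogen 1); for lowercase aromatic atoms, an aromatic c carries 1 H when it has two neighbours and 0 H with three, and aromatic n carries 0 H:
  atom 1: O, bond orders sum to 1 (valence 2) → 1 H
  atom 2: C, bond orders sum to 4 (valence 4) → 0 H
  atom 3: O, bond orders sum to 2 (valence 2) → 0 H
  atom 4: aromatic c, 3 neighbours → 0 H
  atom 5: aromatic c, 2 neighbours → 1 H
  atom 6: aromatic c, 3 neighbours → 0 H
  atom 7: aromatic c, 3 neighbours → 0 H
  atom 8: aromatic c, 3 neighbours → 0 H
  atom 9: I (halogen, monovalent) → 0 H
  atom 10: aromatic c, 3 neighbours → 0 H
  atom 11: C, bond orders sum to 4 (valence 4) → 0 H
  atom 12: O, bond orders sum to 2 (valence 2) → 0 H
  atom 13: C, bond orders sum to 1 (valence 4) → 3 H
  atom 14: aromatic c, 2 neighbours → 1 H
  atom 15: aromatic c, 3 neighbours → 0 H
  atom 16: I (halogen, monovalent) → 0 H
  atom 17: aromatic c, 3 neighbours → 0 H
  atom 18: C, bond orders sum to 4 (valence 4) → 0 H
  atom 19: O, bond orders sum to 2 (valence 2) → 0 H
  atom 20: N, bond orders sum to 1 (valence 3) → 2 H
  atom 21: aromatic c, 3 neighbours → 0 H
  atom 22: C, bond orders sum to 4 (valence 4) → 0 H
  atom 23: O, bond orders sum to 2 (valence 2) → 0 H
  atom 24: O, bond orders sum to 1 (valence 2) → 1 H
Totals → C:15, H:9, I:2, N:1, O:6.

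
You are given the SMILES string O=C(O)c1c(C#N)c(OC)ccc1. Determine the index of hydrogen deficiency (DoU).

Molecular formula: C9H7NO3.
DoU = (2C + 2 + N − H − X) / 2, where X is the halogen count and O/S are ignored.
    = (2·9 + 2 + 1 − 7 − 0) / 2 = 14 / 2 = 7.

7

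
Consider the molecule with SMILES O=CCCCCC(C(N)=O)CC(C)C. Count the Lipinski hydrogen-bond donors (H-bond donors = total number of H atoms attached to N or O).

Donors: find every N or O and count the H atoms it carries.
  atom 1 (O): bond orders sum to 2 → 0 H
  atom 9 (N): bond orders sum to 1 → 2 H
  atom 10 (O): bond orders sum to 2 → 0 H
Lipinski HBD = 2.

2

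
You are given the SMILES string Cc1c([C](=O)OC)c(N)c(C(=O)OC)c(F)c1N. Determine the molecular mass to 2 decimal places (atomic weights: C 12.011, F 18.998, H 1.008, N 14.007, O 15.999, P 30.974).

256.23 g/mol

First, the molecular formula is C11H13FN2O4 (counting implicit H from valence).
  C: 11 × 12.011 = 132.121
  F: 1 × 18.998 = 18.998
  H: 13 × 1.008 = 13.104
  N: 2 × 14.007 = 28.014
  O: 4 × 15.999 = 63.996
Sum: 11×12.011 + 1×18.998 + 13×1.008 + 2×14.007 + 4×15.999 = 256.233 → 256.23 g/mol.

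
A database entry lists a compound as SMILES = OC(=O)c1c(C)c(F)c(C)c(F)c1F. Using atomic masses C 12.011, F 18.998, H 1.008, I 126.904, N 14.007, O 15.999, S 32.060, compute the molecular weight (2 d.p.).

First, the molecular formula is C9H7F3O2 (counting implicit H from valence).
  C: 9 × 12.011 = 108.099
  F: 3 × 18.998 = 56.994
  H: 7 × 1.008 = 7.056
  O: 2 × 15.999 = 31.998
Sum: 9×12.011 + 3×18.998 + 7×1.008 + 2×15.999 = 204.147 → 204.15 g/mol.

204.15 g/mol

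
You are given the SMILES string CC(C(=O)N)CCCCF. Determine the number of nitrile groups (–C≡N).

0

Scan the SMILES for the nitrile motif — none present.
Groups that are present: 1 amide.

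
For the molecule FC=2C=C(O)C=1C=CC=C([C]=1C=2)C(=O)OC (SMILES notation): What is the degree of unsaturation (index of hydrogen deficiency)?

Molecular formula: C12H9FO3.
DoU = (2C + 2 + N − H − X) / 2, where X is the halogen count and O/S are ignored.
    = (2·12 + 2 + 0 − 9 − 1) / 2 = 16 / 2 = 8.

8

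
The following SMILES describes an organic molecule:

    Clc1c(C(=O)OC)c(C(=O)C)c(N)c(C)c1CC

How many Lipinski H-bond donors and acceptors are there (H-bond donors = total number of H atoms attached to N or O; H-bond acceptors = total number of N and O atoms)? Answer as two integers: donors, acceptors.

2, 4

Donors: find every N or O and count the H atoms it carries.
  atom 5 (O): bond orders sum to 2 → 0 H
  atom 6 (O): bond orders sum to 2 → 0 H
  atom 10 (O): bond orders sum to 2 → 0 H
  atom 13 (N): bond orders sum to 1 → 2 H
Lipinski HBD = 2.
Acceptors: N atoms = 1, O atoms = 3 → HBA = 4.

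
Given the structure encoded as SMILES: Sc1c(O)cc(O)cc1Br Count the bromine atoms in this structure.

1

Scan the SMILES for Br atoms (remember two-letter symbols like Cl and Br are single atoms).
Bromine count: 1.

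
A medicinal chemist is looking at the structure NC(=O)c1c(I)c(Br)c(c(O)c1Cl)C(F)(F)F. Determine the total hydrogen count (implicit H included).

Walk through each heavy atom and fill implicit hydrogens from standard valence (C 4, N 3, O 2, S 2, halogen 1); for lowercase aromatic atoms, an aromatic c carries 1 H when it has two neighbours and 0 H with three, and aromatic n carries 0 H:
  atom 1: N, bond orders sum to 1 (valence 3) → 2 H
  atom 2: C, bond orders sum to 4 (valence 4) → 0 H
  atom 3: O, bond orders sum to 2 (valence 2) → 0 H
  atom 4: aromatic c, 3 neighbours → 0 H
  atom 5: aromatic c, 3 neighbours → 0 H
  atom 6: I (halogen, monovalent) → 0 H
  atom 7: aromatic c, 3 neighbours → 0 H
  atom 8: Br (halogen, monovalent) → 0 H
  atom 9: aromatic c, 3 neighbours → 0 H
  atom 10: aromatic c, 3 neighbours → 0 H
  atom 11: O, bond orders sum to 1 (valence 2) → 1 H
  atom 12: aromatic c, 3 neighbours → 0 H
  atom 13: Cl (halogen, monovalent) → 0 H
  atom 14: C, bond orders sum to 4 (valence 4) → 0 H
  atom 15: F (halogen, monovalent) → 0 H
  atom 16: F (halogen, monovalent) → 0 H
  atom 17: F (halogen, monovalent) → 0 H
Total hydrogens: 3.

3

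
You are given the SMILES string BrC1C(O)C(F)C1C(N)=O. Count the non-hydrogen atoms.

Every atom symbol written in the SMILES (organic subset) is one heavy atom; implicit H are not written.
Heavy atoms by element → Br:1, C:5, F:1, N:1, O:2.
Total: 10.

10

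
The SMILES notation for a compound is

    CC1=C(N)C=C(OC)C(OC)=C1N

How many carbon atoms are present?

9

Count every carbon token in the SMILES (each C, including those in ring-closure positions and inside branches).
Carbon count: 9.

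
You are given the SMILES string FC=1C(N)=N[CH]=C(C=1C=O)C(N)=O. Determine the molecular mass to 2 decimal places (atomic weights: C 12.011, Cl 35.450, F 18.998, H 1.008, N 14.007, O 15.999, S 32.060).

183.14 g/mol

First, the molecular formula is C7H6FN3O2 (counting implicit H from valence).
  C: 7 × 12.011 = 84.077
  F: 1 × 18.998 = 18.998
  H: 6 × 1.008 = 6.048
  N: 3 × 14.007 = 42.021
  O: 2 × 15.999 = 31.998
Sum: 7×12.011 + 1×18.998 + 6×1.008 + 3×14.007 + 2×15.999 = 183.142 → 183.14 g/mol.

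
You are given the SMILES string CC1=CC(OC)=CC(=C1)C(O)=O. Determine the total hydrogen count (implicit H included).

10

Walk through each heavy atom and fill implicit hydrogens from standard valence (C 4, N 3, O 2, S 2, halogen 1):
  atom 1: C, bond orders sum to 1 (valence 4) → 3 H
  atom 2: C, bond orders sum to 4 (valence 4) → 0 H
  atom 3: C, bond orders sum to 3 (valence 4) → 1 H
  atom 4: C, bond orders sum to 4 (valence 4) → 0 H
  atom 5: O, bond orders sum to 2 (valence 2) → 0 H
  atom 6: C, bond orders sum to 1 (valence 4) → 3 H
  atom 7: C, bond orders sum to 3 (valence 4) → 1 H
  atom 8: C, bond orders sum to 4 (valence 4) → 0 H
  atom 9: C, bond orders sum to 3 (valence 4) → 1 H
  atom 10: C, bond orders sum to 4 (valence 4) → 0 H
  atom 11: O, bond orders sum to 1 (valence 2) → 1 H
  atom 12: O, bond orders sum to 2 (valence 2) → 0 H
Total hydrogens: 10.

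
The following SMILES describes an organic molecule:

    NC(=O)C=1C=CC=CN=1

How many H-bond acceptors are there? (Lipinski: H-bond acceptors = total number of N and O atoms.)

3

N atoms: 2; O atoms: 1.
Lipinski HBA = 2 + 1 = 3.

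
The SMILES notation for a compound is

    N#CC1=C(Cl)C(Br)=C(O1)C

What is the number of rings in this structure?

1

In SMILES, each pair of matching ring-closure digits denotes one ring-closing bond; the number of such bonds equals the number of independent rings.
Ring-closure bonds here: 1.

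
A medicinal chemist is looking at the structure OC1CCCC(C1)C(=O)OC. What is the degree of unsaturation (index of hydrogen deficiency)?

2

Degree of unsaturation = (number of rings) + (number of π bonds).
Ring closures in the SMILES: 1.
π bonds: 1 double bond (each 1 DoU) → 1 DoU from unsaturation.
Total DoU = 1 + 1 = 2.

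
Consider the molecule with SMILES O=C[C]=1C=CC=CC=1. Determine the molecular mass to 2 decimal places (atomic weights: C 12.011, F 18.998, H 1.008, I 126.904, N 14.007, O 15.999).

First, the molecular formula is C7H6O (counting implicit H from valence).
  C: 7 × 12.011 = 84.077
  H: 6 × 1.008 = 6.048
  O: 1 × 15.999 = 15.999
Sum: 7×12.011 + 6×1.008 + 1×15.999 = 106.124 → 106.12 g/mol.

106.12 g/mol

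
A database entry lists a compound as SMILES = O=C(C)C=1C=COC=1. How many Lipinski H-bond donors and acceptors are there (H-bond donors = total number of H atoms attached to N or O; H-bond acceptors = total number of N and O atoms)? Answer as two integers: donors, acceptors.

Donors: find every N or O and count the H atoms it carries.
  atom 1 (O): bond orders sum to 2 → 0 H
  atom 7 (O): bond orders sum to 2 → 0 H
Lipinski HBD = 0.
Acceptors: N atoms = 0, O atoms = 2 → HBA = 2.

0, 2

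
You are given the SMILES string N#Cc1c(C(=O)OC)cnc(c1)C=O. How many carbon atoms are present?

9

Count every carbon token in the SMILES (each C, including those in ring-closure positions and inside branches).
Carbon count: 9.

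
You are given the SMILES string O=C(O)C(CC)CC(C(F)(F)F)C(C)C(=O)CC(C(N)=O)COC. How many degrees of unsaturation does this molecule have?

Molecular formula: C15H24F3NO5.
DoU = (2C + 2 + N − H − X) / 2, where X is the halogen count and O/S are ignored.
    = (2·15 + 2 + 1 − 24 − 3) / 2 = 6 / 2 = 3.

3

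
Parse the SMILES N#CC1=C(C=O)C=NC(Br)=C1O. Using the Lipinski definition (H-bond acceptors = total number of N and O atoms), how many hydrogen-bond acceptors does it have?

N atoms: 2; O atoms: 2.
Lipinski HBA = 2 + 2 = 4.

4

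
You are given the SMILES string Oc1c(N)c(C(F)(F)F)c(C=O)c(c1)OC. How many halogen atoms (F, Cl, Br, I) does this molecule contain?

3

Halogen atoms appear at heavy-atom positions 7, 8, 9 (3×F).
Other groups present: 1 aldehyde, 1 ether, 1 hydroxyl, 1 primary amine.
Halogen count: 3.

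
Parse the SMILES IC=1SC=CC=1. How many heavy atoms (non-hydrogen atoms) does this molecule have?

6

Every atom symbol written in the SMILES (organic subset) is one heavy atom; implicit H are not written.
Heavy atoms by element → C:4, I:1, S:1.
Total: 6.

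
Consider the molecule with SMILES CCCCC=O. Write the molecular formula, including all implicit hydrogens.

C5H10O

Walk through each heavy atom and fill implicit hydrogens from standard valence (C 4, N 3, O 2, S 2, halogen 1):
  atom 1: C, bond orders sum to 1 (valence 4) → 3 H
  atom 2: C, bond orders sum to 2 (valence 4) → 2 H
  atom 3: C, bond orders sum to 2 (valence 4) → 2 H
  atom 4: C, bond orders sum to 2 (valence 4) → 2 H
  atom 5: C, bond orders sum to 3 (valence 4) → 1 H
  atom 6: O, bond orders sum to 2 (valence 2) → 0 H
Totals → C:5, H:10, O:1.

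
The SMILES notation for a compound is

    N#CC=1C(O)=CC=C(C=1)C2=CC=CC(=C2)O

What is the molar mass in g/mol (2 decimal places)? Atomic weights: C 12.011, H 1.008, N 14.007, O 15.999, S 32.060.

First, the molecular formula is C13H9NO2 (counting implicit H from valence).
  C: 13 × 12.011 = 156.143
  H: 9 × 1.008 = 9.072
  N: 1 × 14.007 = 14.007
  O: 2 × 15.999 = 31.998
Sum: 13×12.011 + 9×1.008 + 1×14.007 + 2×15.999 = 211.220 → 211.22 g/mol.

211.22 g/mol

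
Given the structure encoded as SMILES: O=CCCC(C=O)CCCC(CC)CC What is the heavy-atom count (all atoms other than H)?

Every atom symbol written in the SMILES (organic subset) is one heavy atom; implicit H are not written.
Heavy atoms by element → C:13, O:2.
Total: 15.

15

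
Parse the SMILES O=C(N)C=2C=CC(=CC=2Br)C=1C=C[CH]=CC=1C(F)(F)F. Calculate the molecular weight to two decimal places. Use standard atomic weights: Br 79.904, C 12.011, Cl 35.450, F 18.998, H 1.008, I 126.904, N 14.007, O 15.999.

344.13 g/mol

First, the molecular formula is C14H9BrF3NO (counting implicit H from valence).
  Br: 1 × 79.904 = 79.904
  C: 14 × 12.011 = 168.154
  F: 3 × 18.998 = 56.994
  H: 9 × 1.008 = 9.072
  N: 1 × 14.007 = 14.007
  O: 1 × 15.999 = 15.999
Sum: 1×79.904 + 14×12.011 + 3×18.998 + 9×1.008 + 1×14.007 + 1×15.999 = 344.130 → 344.13 g/mol.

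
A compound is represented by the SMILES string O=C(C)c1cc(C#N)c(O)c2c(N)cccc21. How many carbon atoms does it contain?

13

Count every carbon token in the SMILES (each C, including those in ring-closure positions and inside branches).
Carbon count: 13.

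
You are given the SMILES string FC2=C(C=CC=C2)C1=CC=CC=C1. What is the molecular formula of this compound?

C12H9F

Walk through each heavy atom and fill implicit hydrogens from standard valence (C 4, N 3, O 2, S 2, halogen 1):
  atom 1: F (halogen, monovalent) → 0 H
  atom 2: C, bond orders sum to 4 (valence 4) → 0 H
  atom 3: C, bond orders sum to 4 (valence 4) → 0 H
  atom 4: C, bond orders sum to 3 (valence 4) → 1 H
  atom 5: C, bond orders sum to 3 (valence 4) → 1 H
  atom 6: C, bond orders sum to 3 (valence 4) → 1 H
  atom 7: C, bond orders sum to 3 (valence 4) → 1 H
  atom 8: C, bond orders sum to 4 (valence 4) → 0 H
  atom 9: C, bond orders sum to 3 (valence 4) → 1 H
  atom 10: C, bond orders sum to 3 (valence 4) → 1 H
  atom 11: C, bond orders sum to 3 (valence 4) → 1 H
  atom 12: C, bond orders sum to 3 (valence 4) → 1 H
  atom 13: C, bond orders sum to 3 (valence 4) → 1 H
Totals → C:12, H:9, F:1.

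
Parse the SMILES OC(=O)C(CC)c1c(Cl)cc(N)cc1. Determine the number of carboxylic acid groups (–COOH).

1

The carboxylic acid motif appears at heavy-atom position 2 in the SMILES.
Other groups present: 1 primary amine.
Carboxylic acid count: 1.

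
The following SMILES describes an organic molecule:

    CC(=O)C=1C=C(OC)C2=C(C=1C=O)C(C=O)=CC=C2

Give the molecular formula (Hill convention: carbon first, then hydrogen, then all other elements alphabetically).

Walk through each heavy atom and fill implicit hydrogens from standard valence (C 4, N 3, O 2, S 2, halogen 1):
  atom 1: C, bond orders sum to 1 (valence 4) → 3 H
  atom 2: C, bond orders sum to 4 (valence 4) → 0 H
  atom 3: O, bond orders sum to 2 (valence 2) → 0 H
  atom 4: C, bond orders sum to 4 (valence 4) → 0 H
  atom 5: C, bond orders sum to 3 (valence 4) → 1 H
  atom 6: C, bond orders sum to 4 (valence 4) → 0 H
  atom 7: O, bond orders sum to 2 (valence 2) → 0 H
  atom 8: C, bond orders sum to 1 (valence 4) → 3 H
  atom 9: C, bond orders sum to 4 (valence 4) → 0 H
  atom 10: C, bond orders sum to 4 (valence 4) → 0 H
  atom 11: C, bond orders sum to 4 (valence 4) → 0 H
  atom 12: C, bond orders sum to 3 (valence 4) → 1 H
  atom 13: O, bond orders sum to 2 (valence 2) → 0 H
  atom 14: C, bond orders sum to 4 (valence 4) → 0 H
  atom 15: C, bond orders sum to 3 (valence 4) → 1 H
  atom 16: O, bond orders sum to 2 (valence 2) → 0 H
  atom 17: C, bond orders sum to 3 (valence 4) → 1 H
  atom 18: C, bond orders sum to 3 (valence 4) → 1 H
  atom 19: C, bond orders sum to 3 (valence 4) → 1 H
Totals → C:15, H:12, O:4.

C15H12O4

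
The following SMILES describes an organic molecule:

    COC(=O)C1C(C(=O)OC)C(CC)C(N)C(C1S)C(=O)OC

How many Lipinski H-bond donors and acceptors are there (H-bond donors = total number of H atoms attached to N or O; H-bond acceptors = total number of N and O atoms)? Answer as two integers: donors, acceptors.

2, 7

Donors: find every N or O and count the H atoms it carries.
  atom 2 (O): bond orders sum to 2 → 0 H
  atom 4 (O): bond orders sum to 2 → 0 H
  atom 8 (O): bond orders sum to 2 → 0 H
  atom 9 (O): bond orders sum to 2 → 0 H
  atom 15 (N): bond orders sum to 1 → 2 H
  atom 20 (O): bond orders sum to 2 → 0 H
  atom 21 (O): bond orders sum to 2 → 0 H
Lipinski HBD = 2.
Acceptors: N atoms = 1, O atoms = 6 → HBA = 7.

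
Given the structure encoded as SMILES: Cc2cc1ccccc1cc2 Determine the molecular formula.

C11H10

Walk through each heavy atom and fill implicit hydrogens from standard valence (C 4, N 3, O 2, S 2, halogen 1); for lowercase aromatic atoms, an aromatic c carries 1 H when it has two neighbours and 0 H with three, and aromatic n carries 0 H:
  atom 1: C, bond orders sum to 1 (valence 4) → 3 H
  atom 2: aromatic c, 3 neighbours → 0 H
  atom 3: aromatic c, 2 neighbours → 1 H
  atom 4: aromatic c, 3 neighbours → 0 H
  atom 5: aromatic c, 2 neighbours → 1 H
  atom 6: aromatic c, 2 neighbours → 1 H
  atom 7: aromatic c, 2 neighbours → 1 H
  atom 8: aromatic c, 2 neighbours → 1 H
  atom 9: aromatic c, 3 neighbours → 0 H
  atom 10: aromatic c, 2 neighbours → 1 H
  atom 11: aromatic c, 2 neighbours → 1 H
Totals → C:11, H:10.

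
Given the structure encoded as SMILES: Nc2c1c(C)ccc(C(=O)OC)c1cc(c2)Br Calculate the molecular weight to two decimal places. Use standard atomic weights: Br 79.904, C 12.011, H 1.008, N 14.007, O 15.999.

294.15 g/mol

First, the molecular formula is C13H12BrNO2 (counting implicit H from valence).
  Br: 1 × 79.904 = 79.904
  C: 13 × 12.011 = 156.143
  H: 12 × 1.008 = 12.096
  N: 1 × 14.007 = 14.007
  O: 2 × 15.999 = 31.998
Sum: 1×79.904 + 13×12.011 + 12×1.008 + 1×14.007 + 2×15.999 = 294.148 → 294.15 g/mol.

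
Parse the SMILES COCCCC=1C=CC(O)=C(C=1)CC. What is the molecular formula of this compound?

C12H18O2

Walk through each heavy atom and fill implicit hydrogens from standard valence (C 4, N 3, O 2, S 2, halogen 1):
  atom 1: C, bond orders sum to 1 (valence 4) → 3 H
  atom 2: O, bond orders sum to 2 (valence 2) → 0 H
  atom 3: C, bond orders sum to 2 (valence 4) → 2 H
  atom 4: C, bond orders sum to 2 (valence 4) → 2 H
  atom 5: C, bond orders sum to 2 (valence 4) → 2 H
  atom 6: C, bond orders sum to 4 (valence 4) → 0 H
  atom 7: C, bond orders sum to 3 (valence 4) → 1 H
  atom 8: C, bond orders sum to 3 (valence 4) → 1 H
  atom 9: C, bond orders sum to 4 (valence 4) → 0 H
  atom 10: O, bond orders sum to 1 (valence 2) → 1 H
  atom 11: C, bond orders sum to 4 (valence 4) → 0 H
  atom 12: C, bond orders sum to 3 (valence 4) → 1 H
  atom 13: C, bond orders sum to 2 (valence 4) → 2 H
  atom 14: C, bond orders sum to 1 (valence 4) → 3 H
Totals → C:12, H:18, O:2.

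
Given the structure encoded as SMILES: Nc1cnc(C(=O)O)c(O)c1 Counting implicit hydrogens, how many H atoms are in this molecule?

6

Walk through each heavy atom and fill implicit hydrogens from standard valence (C 4, N 3, O 2, S 2, halogen 1); for lowercase aromatic atoms, an aromatic c carries 1 H when it has two neighbours and 0 H with three, and aromatic n carries 0 H:
  atom 1: N, bond orders sum to 1 (valence 3) → 2 H
  atom 2: aromatic c, 3 neighbours → 0 H
  atom 3: aromatic c, 2 neighbours → 1 H
  atom 4: aromatic n, 2 neighbours → 0 H
  atom 5: aromatic c, 3 neighbours → 0 H
  atom 6: C, bond orders sum to 4 (valence 4) → 0 H
  atom 7: O, bond orders sum to 2 (valence 2) → 0 H
  atom 8: O, bond orders sum to 1 (valence 2) → 1 H
  atom 9: aromatic c, 3 neighbours → 0 H
  atom 10: O, bond orders sum to 1 (valence 2) → 1 H
  atom 11: aromatic c, 2 neighbours → 1 H
Total hydrogens: 6.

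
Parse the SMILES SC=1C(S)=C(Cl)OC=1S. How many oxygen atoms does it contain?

Scan the SMILES for O atoms (remember two-letter symbols like Cl and Br are single atoms).
Oxygen count: 1.

1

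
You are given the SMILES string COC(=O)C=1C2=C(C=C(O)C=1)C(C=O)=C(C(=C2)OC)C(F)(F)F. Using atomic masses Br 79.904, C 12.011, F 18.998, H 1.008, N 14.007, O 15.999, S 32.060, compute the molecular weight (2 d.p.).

328.24 g/mol

First, the molecular formula is C15H11F3O5 (counting implicit H from valence).
  C: 15 × 12.011 = 180.165
  F: 3 × 18.998 = 56.994
  H: 11 × 1.008 = 11.088
  O: 5 × 15.999 = 79.995
Sum: 15×12.011 + 3×18.998 + 11×1.008 + 5×15.999 = 328.242 → 328.24 g/mol.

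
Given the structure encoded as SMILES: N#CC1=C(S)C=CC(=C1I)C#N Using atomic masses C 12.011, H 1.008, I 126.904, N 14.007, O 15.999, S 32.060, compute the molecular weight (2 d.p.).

First, the molecular formula is C8H3IN2S (counting implicit H from valence).
  C: 8 × 12.011 = 96.088
  H: 3 × 1.008 = 3.024
  I: 1 × 126.904 = 126.904
  N: 2 × 14.007 = 28.014
  S: 1 × 32.060 = 32.060
Sum: 8×12.011 + 3×1.008 + 1×126.904 + 2×14.007 + 1×32.060 = 286.090 → 286.09 g/mol.

286.09 g/mol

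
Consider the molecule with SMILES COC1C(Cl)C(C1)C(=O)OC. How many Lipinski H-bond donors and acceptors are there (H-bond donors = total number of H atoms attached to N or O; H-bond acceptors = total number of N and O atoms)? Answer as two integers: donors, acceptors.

0, 3

Donors: find every N or O and count the H atoms it carries.
  atom 2 (O): bond orders sum to 2 → 0 H
  atom 9 (O): bond orders sum to 2 → 0 H
  atom 10 (O): bond orders sum to 2 → 0 H
Lipinski HBD = 0.
Acceptors: N atoms = 0, O atoms = 3 → HBA = 3.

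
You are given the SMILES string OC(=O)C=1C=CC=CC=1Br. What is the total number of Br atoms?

1

Scan the SMILES for Br atoms (remember two-letter symbols like Cl and Br are single atoms).
Bromine count: 1.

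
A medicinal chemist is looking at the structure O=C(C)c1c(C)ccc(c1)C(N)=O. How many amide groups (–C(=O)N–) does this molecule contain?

1

The amide motif appears at heavy-atom position 11 in the SMILES.
Other groups present: 1 ketone.
Amide count: 1.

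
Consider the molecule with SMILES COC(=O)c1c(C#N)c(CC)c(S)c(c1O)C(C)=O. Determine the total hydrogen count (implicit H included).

13

Walk through each heavy atom and fill implicit hydrogens from standard valence (C 4, N 3, O 2, S 2, halogen 1); for lowercase aromatic atoms, an aromatic c carries 1 H when it has two neighbours and 0 H with three, and aromatic n carries 0 H:
  atom 1: C, bond orders sum to 1 (valence 4) → 3 H
  atom 2: O, bond orders sum to 2 (valence 2) → 0 H
  atom 3: C, bond orders sum to 4 (valence 4) → 0 H
  atom 4: O, bond orders sum to 2 (valence 2) → 0 H
  atom 5: aromatic c, 3 neighbours → 0 H
  atom 6: aromatic c, 3 neighbours → 0 H
  atom 7: C, bond orders sum to 4 (valence 4) → 0 H
  atom 8: N, bond orders sum to 3 (valence 3) → 0 H
  atom 9: aromatic c, 3 neighbours → 0 H
  atom 10: C, bond orders sum to 2 (valence 4) → 2 H
  atom 11: C, bond orders sum to 1 (valence 4) → 3 H
  atom 12: aromatic c, 3 neighbours → 0 H
  atom 13: S, bond orders sum to 1 (valence 2) → 1 H
  atom 14: aromatic c, 3 neighbours → 0 H
  atom 15: aromatic c, 3 neighbours → 0 H
  atom 16: O, bond orders sum to 1 (valence 2) → 1 H
  atom 17: C, bond orders sum to 4 (valence 4) → 0 H
  atom 18: C, bond orders sum to 1 (valence 4) → 3 H
  atom 19: O, bond orders sum to 2 (valence 2) → 0 H
Total hydrogens: 13.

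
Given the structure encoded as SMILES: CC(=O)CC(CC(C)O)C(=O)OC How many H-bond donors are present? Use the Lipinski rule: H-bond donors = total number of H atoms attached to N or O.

1

Donors: find every N or O and count the H atoms it carries.
  atom 3 (O): bond orders sum to 2 → 0 H
  atom 9 (O): bond orders sum to 1 → 1 H
  atom 11 (O): bond orders sum to 2 → 0 H
  atom 12 (O): bond orders sum to 2 → 0 H
Lipinski HBD = 1.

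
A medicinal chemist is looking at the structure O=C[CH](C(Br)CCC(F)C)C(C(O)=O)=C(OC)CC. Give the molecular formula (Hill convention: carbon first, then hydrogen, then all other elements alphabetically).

C13H20BrFO4

Walk through each heavy atom and fill implicit hydrogens from standard valence (C 4, N 3, O 2, S 2, halogen 1):
  atom 1: O, bond orders sum to 2 (valence 2) → 0 H
  atom 2: C, bond orders sum to 3 (valence 4) → 1 H
  atom 3: C with explicit H count 1
  atom 4: C, bond orders sum to 3 (valence 4) → 1 H
  atom 5: Br (halogen, monovalent) → 0 H
  atom 6: C, bond orders sum to 2 (valence 4) → 2 H
  atom 7: C, bond orders sum to 2 (valence 4) → 2 H
  atom 8: C, bond orders sum to 3 (valence 4) → 1 H
  atom 9: F (halogen, monovalent) → 0 H
  atom 10: C, bond orders sum to 1 (valence 4) → 3 H
  atom 11: C, bond orders sum to 4 (valence 4) → 0 H
  atom 12: C, bond orders sum to 4 (valence 4) → 0 H
  atom 13: O, bond orders sum to 1 (valence 2) → 1 H
  atom 14: O, bond orders sum to 2 (valence 2) → 0 H
  atom 15: C, bond orders sum to 4 (valence 4) → 0 H
  atom 16: O, bond orders sum to 2 (valence 2) → 0 H
  atom 17: C, bond orders sum to 1 (valence 4) → 3 H
  atom 18: C, bond orders sum to 2 (valence 4) → 2 H
  atom 19: C, bond orders sum to 1 (valence 4) → 3 H
Totals → C:13, H:20, Br:1, F:1, O:4.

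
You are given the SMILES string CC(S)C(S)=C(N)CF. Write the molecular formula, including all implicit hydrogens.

C5H10FNS2

Walk through each heavy atom and fill implicit hydrogens from standard valence (C 4, N 3, O 2, S 2, halogen 1):
  atom 1: C, bond orders sum to 1 (valence 4) → 3 H
  atom 2: C, bond orders sum to 3 (valence 4) → 1 H
  atom 3: S, bond orders sum to 1 (valence 2) → 1 H
  atom 4: C, bond orders sum to 4 (valence 4) → 0 H
  atom 5: S, bond orders sum to 1 (valence 2) → 1 H
  atom 6: C, bond orders sum to 4 (valence 4) → 0 H
  atom 7: N, bond orders sum to 1 (valence 3) → 2 H
  atom 8: C, bond orders sum to 2 (valence 4) → 2 H
  atom 9: F (halogen, monovalent) → 0 H
Totals → C:5, H:10, F:1, N:1, S:2.
In Hill order: C5H10FNS2.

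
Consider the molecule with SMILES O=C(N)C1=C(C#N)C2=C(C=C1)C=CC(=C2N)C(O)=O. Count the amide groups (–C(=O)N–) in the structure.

1

The amide motif appears at heavy-atom position 2 in the SMILES.
Other groups present: 1 carboxylic acid, 1 nitrile, 1 primary amine.
Amide count: 1.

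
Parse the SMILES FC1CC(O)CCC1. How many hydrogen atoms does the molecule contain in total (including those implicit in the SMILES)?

Walk through each heavy atom and fill implicit hydrogens from standard valence (C 4, N 3, O 2, S 2, halogen 1):
  atom 1: F (halogen, monovalent) → 0 H
  atom 2: C, bond orders sum to 3 (valence 4) → 1 H
  atom 3: C, bond orders sum to 2 (valence 4) → 2 H
  atom 4: C, bond orders sum to 3 (valence 4) → 1 H
  atom 5: O, bond orders sum to 1 (valence 2) → 1 H
  atom 6: C, bond orders sum to 2 (valence 4) → 2 H
  atom 7: C, bond orders sum to 2 (valence 4) → 2 H
  atom 8: C, bond orders sum to 2 (valence 4) → 2 H
Total hydrogens: 11.

11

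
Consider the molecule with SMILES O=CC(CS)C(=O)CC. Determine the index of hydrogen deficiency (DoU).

2

Molecular formula: C6H10O2S.
DoU = (2C + 2 + N − H − X) / 2, where X is the halogen count and O/S are ignored.
    = (2·6 + 2 + 0 − 10 − 0) / 2 = 4 / 2 = 2.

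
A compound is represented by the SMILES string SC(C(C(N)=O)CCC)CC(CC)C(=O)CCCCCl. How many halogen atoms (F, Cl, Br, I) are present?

1

Halogen atoms appear at heavy-atom position 20 (1×Cl).
Other groups present: 1 amide, 1 ketone, 1 thiol.
Halogen count: 1.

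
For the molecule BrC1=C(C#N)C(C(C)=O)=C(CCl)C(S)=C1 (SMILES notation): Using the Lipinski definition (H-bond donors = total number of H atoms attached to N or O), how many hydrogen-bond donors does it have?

0

Donors: find every N or O and count the H atoms it carries.
  atom 5 (N): bond orders sum to 3 → 0 H
  atom 9 (O): bond orders sum to 2 → 0 H
Lipinski HBD = 0.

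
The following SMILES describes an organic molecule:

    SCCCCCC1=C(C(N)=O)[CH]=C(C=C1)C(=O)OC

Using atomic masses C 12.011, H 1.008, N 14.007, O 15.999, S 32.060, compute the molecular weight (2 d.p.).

First, the molecular formula is C14H19NO3S (counting implicit H from valence).
  C: 14 × 12.011 = 168.154
  H: 19 × 1.008 = 19.152
  N: 1 × 14.007 = 14.007
  O: 3 × 15.999 = 47.997
  S: 1 × 32.060 = 32.060
Sum: 14×12.011 + 19×1.008 + 1×14.007 + 3×15.999 + 1×32.060 = 281.370 → 281.37 g/mol.

281.37 g/mol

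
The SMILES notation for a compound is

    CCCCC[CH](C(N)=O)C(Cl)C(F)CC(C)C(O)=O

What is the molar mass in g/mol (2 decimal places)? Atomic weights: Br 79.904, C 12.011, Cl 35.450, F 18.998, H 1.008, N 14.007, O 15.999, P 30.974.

295.78 g/mol

First, the molecular formula is C13H23ClFNO3 (counting implicit H from valence).
  C: 13 × 12.011 = 156.143
  Cl: 1 × 35.450 = 35.450
  F: 1 × 18.998 = 18.998
  H: 23 × 1.008 = 23.184
  N: 1 × 14.007 = 14.007
  O: 3 × 15.999 = 47.997
Sum: 13×12.011 + 1×35.450 + 1×18.998 + 23×1.008 + 1×14.007 + 3×15.999 = 295.779 → 295.78 g/mol.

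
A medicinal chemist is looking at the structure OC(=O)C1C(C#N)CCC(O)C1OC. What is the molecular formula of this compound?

C9H13NO4

Walk through each heavy atom and fill implicit hydrogens from standard valence (C 4, N 3, O 2, S 2, halogen 1):
  atom 1: O, bond orders sum to 1 (valence 2) → 1 H
  atom 2: C, bond orders sum to 4 (valence 4) → 0 H
  atom 3: O, bond orders sum to 2 (valence 2) → 0 H
  atom 4: C, bond orders sum to 3 (valence 4) → 1 H
  atom 5: C, bond orders sum to 3 (valence 4) → 1 H
  atom 6: C, bond orders sum to 4 (valence 4) → 0 H
  atom 7: N, bond orders sum to 3 (valence 3) → 0 H
  atom 8: C, bond orders sum to 2 (valence 4) → 2 H
  atom 9: C, bond orders sum to 2 (valence 4) → 2 H
  atom 10: C, bond orders sum to 3 (valence 4) → 1 H
  atom 11: O, bond orders sum to 1 (valence 2) → 1 H
  atom 12: C, bond orders sum to 3 (valence 4) → 1 H
  atom 13: O, bond orders sum to 2 (valence 2) → 0 H
  atom 14: C, bond orders sum to 1 (valence 4) → 3 H
Totals → C:9, H:13, N:1, O:4.
In Hill order: C9H13NO4.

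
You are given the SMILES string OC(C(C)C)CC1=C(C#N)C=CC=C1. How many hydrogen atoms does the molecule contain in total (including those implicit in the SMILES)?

Walk through each heavy atom and fill implicit hydrogens from standard valence (C 4, N 3, O 2, S 2, halogen 1):
  atom 1: O, bond orders sum to 1 (valence 2) → 1 H
  atom 2: C, bond orders sum to 3 (valence 4) → 1 H
  atom 3: C, bond orders sum to 3 (valence 4) → 1 H
  atom 4: C, bond orders sum to 1 (valence 4) → 3 H
  atom 5: C, bond orders sum to 1 (valence 4) → 3 H
  atom 6: C, bond orders sum to 2 (valence 4) → 2 H
  atom 7: C, bond orders sum to 4 (valence 4) → 0 H
  atom 8: C, bond orders sum to 4 (valence 4) → 0 H
  atom 9: C, bond orders sum to 4 (valence 4) → 0 H
  atom 10: N, bond orders sum to 3 (valence 3) → 0 H
  atom 11: C, bond orders sum to 3 (valence 4) → 1 H
  atom 12: C, bond orders sum to 3 (valence 4) → 1 H
  atom 13: C, bond orders sum to 3 (valence 4) → 1 H
  atom 14: C, bond orders sum to 3 (valence 4) → 1 H
Total hydrogens: 15.

15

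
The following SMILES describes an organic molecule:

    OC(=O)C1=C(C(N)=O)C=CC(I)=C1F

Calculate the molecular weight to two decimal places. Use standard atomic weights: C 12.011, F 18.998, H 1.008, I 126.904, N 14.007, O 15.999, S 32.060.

First, the molecular formula is C8H5FINO3 (counting implicit H from valence).
  C: 8 × 12.011 = 96.088
  F: 1 × 18.998 = 18.998
  H: 5 × 1.008 = 5.040
  I: 1 × 126.904 = 126.904
  N: 1 × 14.007 = 14.007
  O: 3 × 15.999 = 47.997
Sum: 8×12.011 + 1×18.998 + 5×1.008 + 1×126.904 + 1×14.007 + 3×15.999 = 309.034 → 309.03 g/mol.

309.03 g/mol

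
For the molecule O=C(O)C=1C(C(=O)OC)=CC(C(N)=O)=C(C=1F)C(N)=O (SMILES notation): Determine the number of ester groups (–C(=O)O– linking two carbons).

1

The ester motif appears at heavy-atom position 6 in the SMILES.
Other groups present: 2 amide, 1 carboxylic acid.
Ester count: 1.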